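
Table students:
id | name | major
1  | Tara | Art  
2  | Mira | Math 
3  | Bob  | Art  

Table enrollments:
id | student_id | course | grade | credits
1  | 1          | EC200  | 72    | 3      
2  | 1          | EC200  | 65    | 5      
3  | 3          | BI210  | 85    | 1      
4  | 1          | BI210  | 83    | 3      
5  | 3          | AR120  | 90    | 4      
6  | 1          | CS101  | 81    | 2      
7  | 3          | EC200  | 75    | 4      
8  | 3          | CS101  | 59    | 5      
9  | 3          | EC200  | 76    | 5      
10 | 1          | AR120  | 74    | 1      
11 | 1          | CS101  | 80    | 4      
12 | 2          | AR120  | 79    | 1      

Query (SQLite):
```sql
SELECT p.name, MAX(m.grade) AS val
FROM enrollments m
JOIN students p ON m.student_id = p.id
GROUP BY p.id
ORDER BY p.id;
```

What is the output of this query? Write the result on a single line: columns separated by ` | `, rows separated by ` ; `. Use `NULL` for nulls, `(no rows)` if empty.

Join each enrollments row to its students via student_id.
Group joined rows by students.id; compute MAX(m.grade) per group.
  1: ids {1, 2, 4, 6, 10, 11} → MAX(m.grade)=83
  2: ids {12} → MAX(m.grade)=79
  3: ids {3, 5, 7, 8, 9} → MAX(m.grade)=90

Tara | 83 ; Mira | 79 ; Bob | 90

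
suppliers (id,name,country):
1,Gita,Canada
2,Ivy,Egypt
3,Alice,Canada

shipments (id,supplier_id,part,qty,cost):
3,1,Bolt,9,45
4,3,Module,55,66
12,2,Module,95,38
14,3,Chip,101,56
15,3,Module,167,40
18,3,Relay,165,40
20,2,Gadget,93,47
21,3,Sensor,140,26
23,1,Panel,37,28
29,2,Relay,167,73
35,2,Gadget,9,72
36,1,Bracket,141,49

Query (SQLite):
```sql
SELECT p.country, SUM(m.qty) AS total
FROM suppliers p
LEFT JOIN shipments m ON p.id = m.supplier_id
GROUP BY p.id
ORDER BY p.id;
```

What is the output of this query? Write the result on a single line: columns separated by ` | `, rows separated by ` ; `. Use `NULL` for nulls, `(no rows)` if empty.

LEFT JOIN keeps every suppliers row; unmatched ones get NULL for shipments columns.
Group by suppliers.id and compute SUM(m.qty). SUM over an all-NULL group is NULL.
  1: ids {3, 23, 36} → SUM(m.qty)=187
  2: ids {12, 20, 29, 35} → SUM(m.qty)=364
  3: ids {4, 14, 15, 18, 21} → SUM(m.qty)=628

Canada | 187 ; Egypt | 364 ; Canada | 628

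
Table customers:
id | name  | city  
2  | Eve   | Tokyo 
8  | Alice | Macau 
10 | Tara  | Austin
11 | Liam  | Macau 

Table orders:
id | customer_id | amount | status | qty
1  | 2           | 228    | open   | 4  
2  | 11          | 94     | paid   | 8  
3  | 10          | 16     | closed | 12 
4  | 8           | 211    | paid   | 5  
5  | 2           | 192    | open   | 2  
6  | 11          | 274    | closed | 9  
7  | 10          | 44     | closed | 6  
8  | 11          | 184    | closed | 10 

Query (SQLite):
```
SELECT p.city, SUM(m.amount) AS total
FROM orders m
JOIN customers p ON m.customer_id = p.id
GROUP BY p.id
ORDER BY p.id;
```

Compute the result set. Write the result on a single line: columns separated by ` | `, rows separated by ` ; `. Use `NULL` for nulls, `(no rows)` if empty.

Tokyo | 420 ; Macau | 211 ; Austin | 60 ; Macau | 552

Join each orders row to its customers via customer_id.
Group joined rows by customers.id; compute SUM(m.amount) per group.
  2: ids {1, 5} → SUM(m.amount)=420
  8: ids {4} → SUM(m.amount)=211
  10: ids {3, 7} → SUM(m.amount)=60
  11: ids {2, 6, 8} → SUM(m.amount)=552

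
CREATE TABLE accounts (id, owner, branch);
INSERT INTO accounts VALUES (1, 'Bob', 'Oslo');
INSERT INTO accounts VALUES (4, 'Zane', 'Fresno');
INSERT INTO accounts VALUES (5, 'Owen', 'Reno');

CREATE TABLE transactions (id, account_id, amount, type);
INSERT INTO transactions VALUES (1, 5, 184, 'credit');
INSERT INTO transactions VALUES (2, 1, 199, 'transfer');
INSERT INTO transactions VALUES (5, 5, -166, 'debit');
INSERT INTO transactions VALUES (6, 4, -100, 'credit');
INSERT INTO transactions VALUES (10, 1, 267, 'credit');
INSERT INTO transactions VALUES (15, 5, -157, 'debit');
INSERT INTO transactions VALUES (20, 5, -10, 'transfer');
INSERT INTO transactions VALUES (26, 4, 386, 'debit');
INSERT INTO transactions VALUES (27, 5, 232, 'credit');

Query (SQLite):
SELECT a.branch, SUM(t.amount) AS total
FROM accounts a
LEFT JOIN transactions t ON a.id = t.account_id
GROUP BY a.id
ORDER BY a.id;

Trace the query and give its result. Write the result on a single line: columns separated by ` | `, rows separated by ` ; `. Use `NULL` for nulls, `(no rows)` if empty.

Oslo | 466 ; Fresno | 286 ; Reno | 83

LEFT JOIN keeps every accounts row; unmatched ones get NULL for transactions columns.
Group by accounts.id and compute SUM(t.amount). SUM over an all-NULL group is NULL.
  1: ids {2, 10} → SUM(t.amount)=466
  4: ids {6, 26} → SUM(t.amount)=286
  5: ids {1, 5, 15, 20, 27} → SUM(t.amount)=83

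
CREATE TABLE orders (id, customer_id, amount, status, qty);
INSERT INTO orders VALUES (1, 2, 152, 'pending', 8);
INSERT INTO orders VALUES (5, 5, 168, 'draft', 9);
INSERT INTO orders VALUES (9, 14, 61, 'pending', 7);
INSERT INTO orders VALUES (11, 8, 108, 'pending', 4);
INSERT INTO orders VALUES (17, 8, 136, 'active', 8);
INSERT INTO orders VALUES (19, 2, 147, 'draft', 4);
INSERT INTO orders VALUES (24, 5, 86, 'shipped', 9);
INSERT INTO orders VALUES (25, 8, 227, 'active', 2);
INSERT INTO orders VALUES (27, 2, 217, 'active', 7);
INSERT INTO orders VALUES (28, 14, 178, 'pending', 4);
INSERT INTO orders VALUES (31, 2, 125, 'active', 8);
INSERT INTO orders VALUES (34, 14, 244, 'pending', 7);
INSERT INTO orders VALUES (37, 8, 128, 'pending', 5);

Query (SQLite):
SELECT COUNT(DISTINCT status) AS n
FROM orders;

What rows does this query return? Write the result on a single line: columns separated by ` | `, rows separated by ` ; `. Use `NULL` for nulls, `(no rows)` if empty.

4

Count distinct non-NULL status values.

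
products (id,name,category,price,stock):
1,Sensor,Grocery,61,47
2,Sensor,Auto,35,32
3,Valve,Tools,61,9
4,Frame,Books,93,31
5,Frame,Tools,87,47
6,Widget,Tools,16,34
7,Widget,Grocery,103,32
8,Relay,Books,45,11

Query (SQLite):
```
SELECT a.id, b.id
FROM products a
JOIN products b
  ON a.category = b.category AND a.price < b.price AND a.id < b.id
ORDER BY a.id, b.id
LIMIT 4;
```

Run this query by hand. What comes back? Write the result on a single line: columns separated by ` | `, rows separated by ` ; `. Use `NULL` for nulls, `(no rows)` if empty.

1 | 7 ; 3 | 5

Pairs (a,b) with same category, a.price < b.price, a.id < b.id.
category groups: Auto:{2} Books:{4,8} Grocery:{1,7} Tools:{3,5,6}
Ordered by (a.id, b.id); first 4.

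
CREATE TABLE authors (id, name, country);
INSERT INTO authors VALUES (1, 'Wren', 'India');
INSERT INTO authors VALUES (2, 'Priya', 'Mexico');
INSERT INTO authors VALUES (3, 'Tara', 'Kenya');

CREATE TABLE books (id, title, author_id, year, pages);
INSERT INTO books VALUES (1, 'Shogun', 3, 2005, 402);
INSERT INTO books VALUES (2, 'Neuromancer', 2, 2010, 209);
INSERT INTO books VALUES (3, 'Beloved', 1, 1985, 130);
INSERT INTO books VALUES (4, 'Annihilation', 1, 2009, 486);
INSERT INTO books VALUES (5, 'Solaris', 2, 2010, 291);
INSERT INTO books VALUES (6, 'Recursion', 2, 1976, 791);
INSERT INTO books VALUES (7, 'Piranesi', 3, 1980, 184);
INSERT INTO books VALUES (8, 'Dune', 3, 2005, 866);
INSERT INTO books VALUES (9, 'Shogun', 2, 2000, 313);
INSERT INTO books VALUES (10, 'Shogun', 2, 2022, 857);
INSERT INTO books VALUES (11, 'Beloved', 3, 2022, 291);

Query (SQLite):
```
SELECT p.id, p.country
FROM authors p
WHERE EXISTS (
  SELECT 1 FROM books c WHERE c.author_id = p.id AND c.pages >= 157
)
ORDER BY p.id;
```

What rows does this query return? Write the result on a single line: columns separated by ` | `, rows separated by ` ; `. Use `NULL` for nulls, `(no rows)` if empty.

1 | India ; 2 | Mexico ; 3 | Kenya

For each authors row, check whether any books with matching author_id has pages >= 157.
Keep rows where that is true.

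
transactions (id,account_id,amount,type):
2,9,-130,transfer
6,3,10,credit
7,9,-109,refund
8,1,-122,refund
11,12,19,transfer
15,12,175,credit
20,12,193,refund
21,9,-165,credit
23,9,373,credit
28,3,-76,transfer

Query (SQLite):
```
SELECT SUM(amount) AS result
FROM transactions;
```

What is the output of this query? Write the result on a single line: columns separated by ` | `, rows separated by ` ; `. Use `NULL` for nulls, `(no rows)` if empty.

All amount values: [-130, 10, -109, -122, 19, 175, 193, -165, 373, -76].
SUM of non-NULL values = 168.

168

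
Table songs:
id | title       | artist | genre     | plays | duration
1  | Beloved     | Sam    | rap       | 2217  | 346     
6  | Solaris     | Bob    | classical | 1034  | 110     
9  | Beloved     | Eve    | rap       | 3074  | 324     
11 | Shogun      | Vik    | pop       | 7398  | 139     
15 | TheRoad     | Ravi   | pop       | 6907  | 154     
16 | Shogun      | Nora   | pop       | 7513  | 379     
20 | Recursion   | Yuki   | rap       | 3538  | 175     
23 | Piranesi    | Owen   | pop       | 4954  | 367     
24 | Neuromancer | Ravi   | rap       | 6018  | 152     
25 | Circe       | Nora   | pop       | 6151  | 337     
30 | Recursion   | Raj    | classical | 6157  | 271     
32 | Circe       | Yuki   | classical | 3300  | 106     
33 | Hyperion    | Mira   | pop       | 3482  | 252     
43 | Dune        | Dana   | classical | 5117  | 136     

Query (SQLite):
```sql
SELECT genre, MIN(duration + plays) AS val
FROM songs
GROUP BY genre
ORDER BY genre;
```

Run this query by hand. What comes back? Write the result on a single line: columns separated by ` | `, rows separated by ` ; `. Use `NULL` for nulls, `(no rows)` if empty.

For each row compute duration + plays.
Group by genre; take MIN of the expression per group.
  classical: ids {6, 30, 32, 43} → MIN(duration + plays)=1144
  pop: ids {11, 15, 16, 23, 25, 33} → MIN(duration + plays)=3734
  rap: ids {1, 9, 20, 24} → MIN(duration + plays)=2563

classical | 1144 ; pop | 3734 ; rap | 2563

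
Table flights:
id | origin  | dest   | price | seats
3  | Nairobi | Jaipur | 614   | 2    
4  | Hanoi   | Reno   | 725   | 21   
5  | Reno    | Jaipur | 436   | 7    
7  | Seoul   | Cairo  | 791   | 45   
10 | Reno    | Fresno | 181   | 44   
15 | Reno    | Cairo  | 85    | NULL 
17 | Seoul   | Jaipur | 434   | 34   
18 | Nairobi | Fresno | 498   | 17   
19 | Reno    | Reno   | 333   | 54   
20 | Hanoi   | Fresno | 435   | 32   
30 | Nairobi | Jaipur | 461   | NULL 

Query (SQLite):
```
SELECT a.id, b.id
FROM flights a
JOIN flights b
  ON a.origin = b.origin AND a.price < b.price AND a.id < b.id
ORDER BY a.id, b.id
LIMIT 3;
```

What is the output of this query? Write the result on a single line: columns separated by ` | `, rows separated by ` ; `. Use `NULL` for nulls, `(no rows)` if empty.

10 | 19 ; 15 | 19

Pairs (a,b) with same origin, a.price < b.price, a.id < b.id.
origin groups: Hanoi:{4,20} Nairobi:{3,18,30} Reno:{5,10,15,19} Seoul:{7,17}
Ordered by (a.id, b.id); first 3.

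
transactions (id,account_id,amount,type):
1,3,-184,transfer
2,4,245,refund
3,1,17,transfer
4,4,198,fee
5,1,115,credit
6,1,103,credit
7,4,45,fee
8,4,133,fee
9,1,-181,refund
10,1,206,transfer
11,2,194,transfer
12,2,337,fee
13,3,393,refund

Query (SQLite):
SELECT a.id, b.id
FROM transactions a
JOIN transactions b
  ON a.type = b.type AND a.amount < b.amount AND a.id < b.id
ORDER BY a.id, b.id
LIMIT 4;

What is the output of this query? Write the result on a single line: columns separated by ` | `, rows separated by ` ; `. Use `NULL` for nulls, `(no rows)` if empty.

Pairs (a,b) with same type, a.amount < b.amount, a.id < b.id.
type groups: credit:{5,6} fee:{4,7,8,12} refund:{2,9,13} transfer:{1,3,10,11}
Ordered by (a.id, b.id); first 4.

1 | 3 ; 1 | 10 ; 1 | 11 ; 2 | 13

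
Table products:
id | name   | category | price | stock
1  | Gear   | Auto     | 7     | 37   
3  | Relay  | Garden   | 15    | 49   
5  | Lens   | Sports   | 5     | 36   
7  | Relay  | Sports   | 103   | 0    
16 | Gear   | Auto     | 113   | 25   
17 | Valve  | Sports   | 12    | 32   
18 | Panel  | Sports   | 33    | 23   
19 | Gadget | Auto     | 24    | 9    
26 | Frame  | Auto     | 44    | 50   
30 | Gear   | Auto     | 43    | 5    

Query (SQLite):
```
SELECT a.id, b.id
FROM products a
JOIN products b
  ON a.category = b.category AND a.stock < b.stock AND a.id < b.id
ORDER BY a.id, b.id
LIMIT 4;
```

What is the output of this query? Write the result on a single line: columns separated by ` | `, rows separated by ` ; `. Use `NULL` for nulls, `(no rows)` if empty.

1 | 26 ; 7 | 17 ; 7 | 18 ; 16 | 26

Pairs (a,b) with same category, a.stock < b.stock, a.id < b.id.
category groups: Auto:{1,16,19,26,30} Garden:{3} Sports:{5,7,17,18}
Ordered by (a.id, b.id); first 4.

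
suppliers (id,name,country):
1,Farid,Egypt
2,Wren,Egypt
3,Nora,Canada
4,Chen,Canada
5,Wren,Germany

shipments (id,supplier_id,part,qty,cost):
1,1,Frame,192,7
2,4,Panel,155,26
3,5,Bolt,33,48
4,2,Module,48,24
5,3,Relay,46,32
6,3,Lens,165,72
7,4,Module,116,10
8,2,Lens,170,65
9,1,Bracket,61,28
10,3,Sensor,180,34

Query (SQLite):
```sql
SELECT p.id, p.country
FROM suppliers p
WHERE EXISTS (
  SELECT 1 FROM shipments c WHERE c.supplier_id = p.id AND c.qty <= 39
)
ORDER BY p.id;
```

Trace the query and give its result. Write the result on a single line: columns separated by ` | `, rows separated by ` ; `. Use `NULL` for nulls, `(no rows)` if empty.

5 | Germany

For each suppliers row, check whether any shipments with matching supplier_id has qty <= 39.
Keep rows where that is true.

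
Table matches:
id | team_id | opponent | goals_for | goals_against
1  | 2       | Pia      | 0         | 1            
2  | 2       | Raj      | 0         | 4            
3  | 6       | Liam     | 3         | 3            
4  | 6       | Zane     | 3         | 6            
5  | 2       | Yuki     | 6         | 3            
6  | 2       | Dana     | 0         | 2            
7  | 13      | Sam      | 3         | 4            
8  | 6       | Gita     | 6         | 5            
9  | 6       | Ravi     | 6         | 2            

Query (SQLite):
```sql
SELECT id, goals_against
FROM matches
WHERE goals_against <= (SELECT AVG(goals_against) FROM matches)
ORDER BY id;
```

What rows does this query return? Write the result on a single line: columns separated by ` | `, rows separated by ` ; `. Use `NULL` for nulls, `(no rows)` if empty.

1 | 1 ; 3 | 3 ; 5 | 3 ; 6 | 2 ; 9 | 2

Scalar subquery: AVG(goals_against) over all matches rows = 3.333333 (≈; comparison uses full precision).
Keep rows where goals_against <= that value.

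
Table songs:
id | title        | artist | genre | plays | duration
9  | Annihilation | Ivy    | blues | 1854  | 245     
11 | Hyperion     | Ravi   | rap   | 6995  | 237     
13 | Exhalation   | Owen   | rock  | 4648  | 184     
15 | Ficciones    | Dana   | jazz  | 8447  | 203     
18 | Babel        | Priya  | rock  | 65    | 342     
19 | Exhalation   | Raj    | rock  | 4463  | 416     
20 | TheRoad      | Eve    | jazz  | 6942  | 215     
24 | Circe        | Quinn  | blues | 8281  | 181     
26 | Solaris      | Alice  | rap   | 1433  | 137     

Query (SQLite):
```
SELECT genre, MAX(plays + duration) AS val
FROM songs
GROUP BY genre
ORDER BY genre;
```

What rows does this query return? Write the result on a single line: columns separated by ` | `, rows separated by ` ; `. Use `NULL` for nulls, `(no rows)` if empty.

blues | 8462 ; jazz | 8650 ; rap | 7232 ; rock | 4879

For each row compute plays + duration.
Group by genre; take MAX of the expression per group.
  blues: ids {9, 24} → MAX(plays + duration)=8462
  jazz: ids {15, 20} → MAX(plays + duration)=8650
  rap: ids {11, 26} → MAX(plays + duration)=7232
  rock: ids {13, 18, 19} → MAX(plays + duration)=4879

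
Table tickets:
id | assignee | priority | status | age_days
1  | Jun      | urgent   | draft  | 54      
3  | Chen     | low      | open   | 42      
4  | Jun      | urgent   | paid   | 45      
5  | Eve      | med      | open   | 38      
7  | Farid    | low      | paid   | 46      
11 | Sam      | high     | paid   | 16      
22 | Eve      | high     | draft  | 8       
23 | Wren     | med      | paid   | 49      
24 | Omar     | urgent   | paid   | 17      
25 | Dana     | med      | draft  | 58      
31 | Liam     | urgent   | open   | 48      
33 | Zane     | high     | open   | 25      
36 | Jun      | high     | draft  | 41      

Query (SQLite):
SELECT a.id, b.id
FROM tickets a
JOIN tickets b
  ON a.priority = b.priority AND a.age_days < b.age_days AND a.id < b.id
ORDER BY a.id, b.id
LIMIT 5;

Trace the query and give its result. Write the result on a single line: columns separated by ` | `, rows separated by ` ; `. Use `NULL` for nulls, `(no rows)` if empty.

3 | 7 ; 4 | 31 ; 5 | 23 ; 5 | 25 ; 11 | 33

Pairs (a,b) with same priority, a.age_days < b.age_days, a.id < b.id.
priority groups: high:{11,22,33,36} low:{3,7} med:{5,23,25} urgent:{1,4,24,31}
Ordered by (a.id, b.id); first 5.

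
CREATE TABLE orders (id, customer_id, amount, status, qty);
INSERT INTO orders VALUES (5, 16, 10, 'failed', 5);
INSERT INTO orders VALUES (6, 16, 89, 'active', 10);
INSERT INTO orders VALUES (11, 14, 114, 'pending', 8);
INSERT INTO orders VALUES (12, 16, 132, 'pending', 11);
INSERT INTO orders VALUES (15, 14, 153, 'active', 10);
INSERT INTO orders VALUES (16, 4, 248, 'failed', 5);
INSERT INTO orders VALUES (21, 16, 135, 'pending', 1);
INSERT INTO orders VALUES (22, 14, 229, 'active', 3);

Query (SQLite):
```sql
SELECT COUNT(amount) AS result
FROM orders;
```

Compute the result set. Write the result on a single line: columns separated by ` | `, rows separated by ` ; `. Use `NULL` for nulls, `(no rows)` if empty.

All amount values: [10, 89, 114, 132, 153, 248, 135, 229].
COUNT(amount) counts non-NULL values → 8.

8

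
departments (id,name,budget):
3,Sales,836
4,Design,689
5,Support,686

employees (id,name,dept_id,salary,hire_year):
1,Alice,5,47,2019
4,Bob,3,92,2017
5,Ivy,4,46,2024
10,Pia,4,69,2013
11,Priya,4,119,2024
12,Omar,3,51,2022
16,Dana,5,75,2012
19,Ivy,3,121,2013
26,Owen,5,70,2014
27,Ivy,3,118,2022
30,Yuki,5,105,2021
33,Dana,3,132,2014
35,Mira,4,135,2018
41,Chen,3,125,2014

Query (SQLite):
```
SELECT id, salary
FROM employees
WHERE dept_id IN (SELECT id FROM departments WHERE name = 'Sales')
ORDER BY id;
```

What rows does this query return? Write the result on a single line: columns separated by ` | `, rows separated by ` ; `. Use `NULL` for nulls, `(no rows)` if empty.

Inner query: departments.id where name = 'Sales'.
Outer: keep employees rows whose dept_id is in that set.
Inner query → {3}

4 | 92 ; 12 | 51 ; 19 | 121 ; 27 | 118 ; 33 | 132 ; 41 | 125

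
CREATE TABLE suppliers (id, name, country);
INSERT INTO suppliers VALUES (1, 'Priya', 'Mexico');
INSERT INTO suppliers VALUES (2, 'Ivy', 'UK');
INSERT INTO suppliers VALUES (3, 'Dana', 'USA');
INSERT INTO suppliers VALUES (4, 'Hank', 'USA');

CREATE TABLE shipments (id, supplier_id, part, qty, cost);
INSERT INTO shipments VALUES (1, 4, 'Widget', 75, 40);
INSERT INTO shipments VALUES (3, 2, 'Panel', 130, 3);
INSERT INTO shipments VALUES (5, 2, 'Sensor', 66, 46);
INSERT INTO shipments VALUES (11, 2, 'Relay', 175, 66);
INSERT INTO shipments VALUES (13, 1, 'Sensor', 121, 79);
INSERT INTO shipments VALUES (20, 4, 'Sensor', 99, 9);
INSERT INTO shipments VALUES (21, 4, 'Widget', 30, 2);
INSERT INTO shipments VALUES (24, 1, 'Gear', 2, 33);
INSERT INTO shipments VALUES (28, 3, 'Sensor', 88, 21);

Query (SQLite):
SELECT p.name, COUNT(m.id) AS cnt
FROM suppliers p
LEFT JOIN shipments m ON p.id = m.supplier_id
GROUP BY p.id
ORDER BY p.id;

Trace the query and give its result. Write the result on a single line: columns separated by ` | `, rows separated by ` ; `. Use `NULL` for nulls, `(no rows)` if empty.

LEFT JOIN keeps every suppliers row; unmatched ones get NULL for shipments columns.
Group by suppliers.id and compute COUNT(m.id). COUNT(col) of an all-NULL group is 0.
  1: ids {13, 24} → COUNT(m.id)=2
  2: ids {3, 5, 11} → COUNT(m.id)=3
  3: ids {28} → COUNT(m.id)=1
  4: ids {1, 20, 21} → COUNT(m.id)=3

Priya | 2 ; Ivy | 3 ; Dana | 1 ; Hank | 3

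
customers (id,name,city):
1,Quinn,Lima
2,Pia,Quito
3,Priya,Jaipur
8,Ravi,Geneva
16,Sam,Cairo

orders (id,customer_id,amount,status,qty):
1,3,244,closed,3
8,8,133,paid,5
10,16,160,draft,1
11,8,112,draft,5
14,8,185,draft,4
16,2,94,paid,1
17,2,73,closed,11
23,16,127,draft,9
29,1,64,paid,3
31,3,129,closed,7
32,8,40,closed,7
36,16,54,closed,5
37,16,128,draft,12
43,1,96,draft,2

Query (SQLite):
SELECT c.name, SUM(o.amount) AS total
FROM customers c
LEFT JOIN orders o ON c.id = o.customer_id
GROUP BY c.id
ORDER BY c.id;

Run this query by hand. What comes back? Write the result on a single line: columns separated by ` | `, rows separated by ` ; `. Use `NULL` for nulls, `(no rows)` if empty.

Quinn | 160 ; Pia | 167 ; Priya | 373 ; Ravi | 470 ; Sam | 469

LEFT JOIN keeps every customers row; unmatched ones get NULL for orders columns.
Group by customers.id and compute SUM(o.amount). SUM over an all-NULL group is NULL.
  1: ids {29, 43} → SUM(o.amount)=160
  2: ids {16, 17} → SUM(o.amount)=167
  3: ids {1, 31} → SUM(o.amount)=373
  8: ids {8, 11, 14, 32} → SUM(o.amount)=470
  16: ids {10, 23, 36, 37} → SUM(o.amount)=469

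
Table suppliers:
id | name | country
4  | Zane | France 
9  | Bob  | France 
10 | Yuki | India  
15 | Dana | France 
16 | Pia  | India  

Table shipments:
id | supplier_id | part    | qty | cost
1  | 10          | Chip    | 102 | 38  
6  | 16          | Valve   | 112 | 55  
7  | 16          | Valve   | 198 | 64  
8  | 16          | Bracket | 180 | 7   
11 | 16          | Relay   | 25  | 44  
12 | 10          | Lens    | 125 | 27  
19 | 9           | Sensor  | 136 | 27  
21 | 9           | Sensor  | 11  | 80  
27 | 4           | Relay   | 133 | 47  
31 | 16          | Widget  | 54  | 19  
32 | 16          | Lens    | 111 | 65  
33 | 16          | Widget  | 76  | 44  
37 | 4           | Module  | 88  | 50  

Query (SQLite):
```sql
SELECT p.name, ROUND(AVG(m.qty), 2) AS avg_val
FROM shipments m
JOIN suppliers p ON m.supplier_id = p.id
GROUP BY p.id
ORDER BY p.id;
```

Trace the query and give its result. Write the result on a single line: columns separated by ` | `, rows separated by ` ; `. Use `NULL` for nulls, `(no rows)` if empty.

Zane | 110.5 ; Bob | 73.5 ; Yuki | 113.5 ; Pia | 108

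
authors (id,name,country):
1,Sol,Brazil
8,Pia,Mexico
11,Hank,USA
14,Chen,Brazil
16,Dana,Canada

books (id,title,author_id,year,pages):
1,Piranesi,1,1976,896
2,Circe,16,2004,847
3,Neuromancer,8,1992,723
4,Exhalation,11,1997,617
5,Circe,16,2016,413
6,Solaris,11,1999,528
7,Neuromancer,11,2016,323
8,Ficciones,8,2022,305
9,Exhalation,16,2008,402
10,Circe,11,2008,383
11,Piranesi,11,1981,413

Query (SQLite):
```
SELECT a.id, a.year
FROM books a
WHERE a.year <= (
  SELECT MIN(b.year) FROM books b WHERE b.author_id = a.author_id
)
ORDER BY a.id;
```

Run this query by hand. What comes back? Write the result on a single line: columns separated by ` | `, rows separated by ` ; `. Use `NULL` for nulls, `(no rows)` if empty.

1 | 1976 ; 2 | 2004 ; 3 | 1992 ; 11 | 1981

For each books row a, compute MIN(year) over rows sharing a.author_id.
Keep row a if a.year <= that per-group MIN.
  author_id=1: MIN(year) = 1976
  author_id=8: MIN(year) = 1992
  author_id=11: MIN(year) = 1981
  author_id=16: MIN(year) = 2004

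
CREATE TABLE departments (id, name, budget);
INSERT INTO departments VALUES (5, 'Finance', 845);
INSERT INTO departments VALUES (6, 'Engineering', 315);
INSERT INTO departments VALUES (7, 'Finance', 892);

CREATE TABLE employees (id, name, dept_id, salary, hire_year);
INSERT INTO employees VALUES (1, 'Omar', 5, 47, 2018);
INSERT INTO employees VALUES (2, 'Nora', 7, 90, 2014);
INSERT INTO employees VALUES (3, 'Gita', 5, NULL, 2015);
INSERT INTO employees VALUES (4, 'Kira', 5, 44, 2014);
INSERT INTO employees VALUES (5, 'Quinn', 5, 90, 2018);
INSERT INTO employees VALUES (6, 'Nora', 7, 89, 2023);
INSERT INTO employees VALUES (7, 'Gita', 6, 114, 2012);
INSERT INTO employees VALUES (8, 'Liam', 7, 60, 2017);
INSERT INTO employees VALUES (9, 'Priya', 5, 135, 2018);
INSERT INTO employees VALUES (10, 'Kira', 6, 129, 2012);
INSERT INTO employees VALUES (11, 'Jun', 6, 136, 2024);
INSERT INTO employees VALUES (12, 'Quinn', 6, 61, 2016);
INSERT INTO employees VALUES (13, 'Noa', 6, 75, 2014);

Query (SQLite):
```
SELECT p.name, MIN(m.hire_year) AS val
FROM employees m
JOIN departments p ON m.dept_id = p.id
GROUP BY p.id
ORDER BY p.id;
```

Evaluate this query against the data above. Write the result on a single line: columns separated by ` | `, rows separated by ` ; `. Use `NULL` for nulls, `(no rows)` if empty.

Finance | 2014 ; Engineering | 2012 ; Finance | 2014

Join each employees row to its departments via dept_id.
Group joined rows by departments.id; compute MIN(m.hire_year) per group.
  5: ids {1, 3, 4, 5, 9} → MIN(m.hire_year)=2014
  6: ids {7, 10, 11, 12, 13} → MIN(m.hire_year)=2012
  7: ids {2, 6, 8} → MIN(m.hire_year)=2014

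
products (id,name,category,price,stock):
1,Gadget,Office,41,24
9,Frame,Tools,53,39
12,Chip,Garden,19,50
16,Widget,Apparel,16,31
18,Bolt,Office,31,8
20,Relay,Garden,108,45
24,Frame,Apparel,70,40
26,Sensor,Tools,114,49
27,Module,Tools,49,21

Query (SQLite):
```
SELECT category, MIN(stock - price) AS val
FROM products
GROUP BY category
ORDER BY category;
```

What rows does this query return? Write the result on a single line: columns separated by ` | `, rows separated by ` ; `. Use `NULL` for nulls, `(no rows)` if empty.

Apparel | -30 ; Garden | -63 ; Office | -23 ; Tools | -65

For each row compute stock - price.
Group by category; take MIN of the expression per group.
  Apparel: ids {16, 24} → MIN(stock - price)=-30
  Garden: ids {12, 20} → MIN(stock - price)=-63
  Office: ids {1, 18} → MIN(stock - price)=-23
  Tools: ids {9, 26, 27} → MIN(stock - price)=-65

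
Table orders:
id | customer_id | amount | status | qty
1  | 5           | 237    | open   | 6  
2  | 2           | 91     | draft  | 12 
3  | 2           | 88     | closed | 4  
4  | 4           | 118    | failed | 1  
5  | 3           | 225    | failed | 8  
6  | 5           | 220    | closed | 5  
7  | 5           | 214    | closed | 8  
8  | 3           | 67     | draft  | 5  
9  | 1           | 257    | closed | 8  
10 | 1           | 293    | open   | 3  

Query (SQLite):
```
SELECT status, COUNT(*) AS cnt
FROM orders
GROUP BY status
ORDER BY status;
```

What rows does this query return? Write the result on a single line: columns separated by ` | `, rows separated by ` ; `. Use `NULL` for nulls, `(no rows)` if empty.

closed | 4 ; draft | 2 ; failed | 2 ; open | 2

Partition orders by status; compute COUNT(*) within each group.
  closed: ids {3, 6, 7, 9} → COUNT(*)=4
  draft: ids {2, 8} → COUNT(*)=2
  failed: ids {4, 5} → COUNT(*)=2
  open: ids {1, 10} → COUNT(*)=2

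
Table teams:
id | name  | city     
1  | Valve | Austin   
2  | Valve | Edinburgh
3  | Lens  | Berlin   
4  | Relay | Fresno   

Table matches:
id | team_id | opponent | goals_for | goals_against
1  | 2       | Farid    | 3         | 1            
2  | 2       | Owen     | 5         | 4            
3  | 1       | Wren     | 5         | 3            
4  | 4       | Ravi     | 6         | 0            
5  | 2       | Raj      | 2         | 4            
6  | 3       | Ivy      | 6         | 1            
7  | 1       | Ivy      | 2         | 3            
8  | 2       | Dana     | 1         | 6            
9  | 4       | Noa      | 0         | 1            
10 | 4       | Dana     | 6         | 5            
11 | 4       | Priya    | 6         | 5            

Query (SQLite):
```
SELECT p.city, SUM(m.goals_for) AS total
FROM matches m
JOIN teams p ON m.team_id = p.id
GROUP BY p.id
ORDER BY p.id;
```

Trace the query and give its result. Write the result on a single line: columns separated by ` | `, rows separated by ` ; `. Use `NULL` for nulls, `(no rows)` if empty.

Join each matches row to its teams via team_id.
Group joined rows by teams.id; compute SUM(m.goals_for) per group.
  1: ids {3, 7} → SUM(m.goals_for)=7
  2: ids {1, 2, 5, 8} → SUM(m.goals_for)=11
  3: ids {6} → SUM(m.goals_for)=6
  4: ids {4, 9, 10, 11} → SUM(m.goals_for)=18

Austin | 7 ; Edinburgh | 11 ; Berlin | 6 ; Fresno | 18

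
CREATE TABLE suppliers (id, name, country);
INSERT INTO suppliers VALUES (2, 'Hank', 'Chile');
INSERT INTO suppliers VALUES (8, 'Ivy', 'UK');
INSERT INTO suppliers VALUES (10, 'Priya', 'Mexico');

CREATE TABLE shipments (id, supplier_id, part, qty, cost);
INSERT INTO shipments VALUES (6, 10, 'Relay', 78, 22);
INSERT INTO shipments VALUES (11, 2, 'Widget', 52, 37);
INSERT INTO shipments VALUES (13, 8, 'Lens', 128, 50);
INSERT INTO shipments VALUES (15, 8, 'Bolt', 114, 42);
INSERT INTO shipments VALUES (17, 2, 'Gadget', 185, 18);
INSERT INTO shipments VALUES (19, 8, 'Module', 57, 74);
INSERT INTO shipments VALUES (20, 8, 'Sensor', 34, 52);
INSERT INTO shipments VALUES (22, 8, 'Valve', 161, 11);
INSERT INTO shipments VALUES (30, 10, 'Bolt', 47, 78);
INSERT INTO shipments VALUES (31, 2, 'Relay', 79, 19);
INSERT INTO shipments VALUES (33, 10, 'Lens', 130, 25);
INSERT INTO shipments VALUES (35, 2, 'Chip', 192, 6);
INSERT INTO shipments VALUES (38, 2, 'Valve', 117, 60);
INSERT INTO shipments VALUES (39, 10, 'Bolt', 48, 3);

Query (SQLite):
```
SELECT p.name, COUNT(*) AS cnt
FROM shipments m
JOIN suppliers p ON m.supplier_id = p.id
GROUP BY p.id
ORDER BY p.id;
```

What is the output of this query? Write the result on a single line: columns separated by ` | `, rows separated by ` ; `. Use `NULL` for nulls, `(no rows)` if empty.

Join each shipments row to its suppliers via supplier_id.
Group joined rows by suppliers.id; compute COUNT(*) per group.
  2: ids {11, 17, 31, 35, 38} → COUNT(*)=5
  8: ids {13, 15, 19, 20, 22} → COUNT(*)=5
  10: ids {6, 30, 33, 39} → COUNT(*)=4

Hank | 5 ; Ivy | 5 ; Priya | 4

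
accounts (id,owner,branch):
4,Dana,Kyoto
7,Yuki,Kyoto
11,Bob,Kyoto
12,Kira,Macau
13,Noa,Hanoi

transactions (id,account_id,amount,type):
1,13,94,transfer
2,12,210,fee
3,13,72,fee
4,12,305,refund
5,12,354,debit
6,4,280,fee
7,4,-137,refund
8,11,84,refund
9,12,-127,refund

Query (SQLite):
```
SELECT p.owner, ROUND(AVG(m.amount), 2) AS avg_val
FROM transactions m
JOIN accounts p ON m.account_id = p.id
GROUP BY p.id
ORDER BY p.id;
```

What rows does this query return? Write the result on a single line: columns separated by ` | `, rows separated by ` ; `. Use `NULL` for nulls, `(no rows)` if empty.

Dana | 71.5 ; Bob | 84 ; Kira | 185.5 ; Noa | 83

Join each transactions row to its accounts via account_id.
Group joined rows by accounts.id; compute ROUND(AVG(m.amount), 2) per group.
  4: ids {6, 7} → ROUND(AVG(m.amount), 2)=71.5
  11: ids {8} → ROUND(AVG(m.amount), 2)=84
  12: ids {2, 4, 5, 9} → ROUND(AVG(m.amount), 2)=185.5
  13: ids {1, 3} → ROUND(AVG(m.amount), 2)=83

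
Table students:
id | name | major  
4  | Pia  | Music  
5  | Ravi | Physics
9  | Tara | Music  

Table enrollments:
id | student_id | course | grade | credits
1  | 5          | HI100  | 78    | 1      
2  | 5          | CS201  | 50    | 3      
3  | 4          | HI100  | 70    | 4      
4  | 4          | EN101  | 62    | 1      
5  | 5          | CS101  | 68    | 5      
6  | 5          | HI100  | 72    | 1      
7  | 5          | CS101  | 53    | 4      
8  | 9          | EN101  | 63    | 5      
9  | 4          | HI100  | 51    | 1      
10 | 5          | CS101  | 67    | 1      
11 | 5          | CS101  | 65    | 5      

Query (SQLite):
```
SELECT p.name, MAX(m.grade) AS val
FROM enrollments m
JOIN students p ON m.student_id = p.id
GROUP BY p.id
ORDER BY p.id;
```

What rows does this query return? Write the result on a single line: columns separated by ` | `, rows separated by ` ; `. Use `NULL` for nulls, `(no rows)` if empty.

Pia | 70 ; Ravi | 78 ; Tara | 63

Join each enrollments row to its students via student_id.
Group joined rows by students.id; compute MAX(m.grade) per group.
  4: ids {3, 4, 9} → MAX(m.grade)=70
  5: ids {1, 2, 5, 6, 7, 10, 11} → MAX(m.grade)=78
  9: ids {8} → MAX(m.grade)=63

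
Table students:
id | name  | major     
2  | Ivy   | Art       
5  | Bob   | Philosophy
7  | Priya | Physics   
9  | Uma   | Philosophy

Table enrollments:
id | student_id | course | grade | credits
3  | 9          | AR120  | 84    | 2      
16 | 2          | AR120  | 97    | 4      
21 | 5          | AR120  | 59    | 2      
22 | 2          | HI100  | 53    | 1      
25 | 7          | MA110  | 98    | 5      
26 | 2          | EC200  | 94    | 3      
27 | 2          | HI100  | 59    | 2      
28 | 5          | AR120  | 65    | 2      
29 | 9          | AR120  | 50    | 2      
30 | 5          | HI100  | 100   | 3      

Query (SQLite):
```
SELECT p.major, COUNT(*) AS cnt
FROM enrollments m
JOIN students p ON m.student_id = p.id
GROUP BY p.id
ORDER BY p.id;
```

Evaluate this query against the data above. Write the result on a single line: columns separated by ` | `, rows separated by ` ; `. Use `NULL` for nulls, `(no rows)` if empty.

Art | 4 ; Philosophy | 3 ; Physics | 1 ; Philosophy | 2

Join each enrollments row to its students via student_id.
Group joined rows by students.id; compute COUNT(*) per group.
  2: ids {16, 22, 26, 27} → COUNT(*)=4
  5: ids {21, 28, 30} → COUNT(*)=3
  7: ids {25} → COUNT(*)=1
  9: ids {3, 29} → COUNT(*)=2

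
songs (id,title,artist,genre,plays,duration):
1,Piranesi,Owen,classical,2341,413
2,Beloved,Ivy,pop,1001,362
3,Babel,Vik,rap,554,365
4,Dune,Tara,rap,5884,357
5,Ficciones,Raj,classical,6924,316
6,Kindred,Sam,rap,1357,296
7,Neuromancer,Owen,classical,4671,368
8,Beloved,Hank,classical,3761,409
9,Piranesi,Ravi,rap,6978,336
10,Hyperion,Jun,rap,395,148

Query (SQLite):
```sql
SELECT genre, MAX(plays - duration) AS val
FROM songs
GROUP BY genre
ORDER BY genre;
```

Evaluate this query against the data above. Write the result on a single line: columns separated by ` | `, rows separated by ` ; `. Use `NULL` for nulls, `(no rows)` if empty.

classical | 6608 ; pop | 639 ; rap | 6642

For each row compute plays - duration.
Group by genre; take MAX of the expression per group.
  classical: ids {1, 5, 7, 8} → MAX(plays - duration)=6608
  pop: ids {2} → MAX(plays - duration)=639
  rap: ids {3, 4, 6, 9, 10} → MAX(plays - duration)=6642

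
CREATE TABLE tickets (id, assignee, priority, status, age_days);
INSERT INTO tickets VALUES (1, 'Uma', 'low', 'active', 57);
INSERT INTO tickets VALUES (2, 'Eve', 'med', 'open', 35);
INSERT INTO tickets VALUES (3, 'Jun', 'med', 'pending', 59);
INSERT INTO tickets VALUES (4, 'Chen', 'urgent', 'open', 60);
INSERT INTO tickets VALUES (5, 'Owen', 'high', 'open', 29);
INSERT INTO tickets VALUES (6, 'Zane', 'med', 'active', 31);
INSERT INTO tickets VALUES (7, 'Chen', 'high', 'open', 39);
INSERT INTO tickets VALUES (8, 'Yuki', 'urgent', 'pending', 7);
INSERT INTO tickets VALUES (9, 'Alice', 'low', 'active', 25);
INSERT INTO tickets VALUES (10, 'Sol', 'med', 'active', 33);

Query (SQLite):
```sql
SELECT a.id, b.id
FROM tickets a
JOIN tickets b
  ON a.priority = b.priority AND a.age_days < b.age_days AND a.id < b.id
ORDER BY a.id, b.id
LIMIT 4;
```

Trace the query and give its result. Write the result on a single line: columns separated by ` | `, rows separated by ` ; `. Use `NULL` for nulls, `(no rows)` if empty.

Pairs (a,b) with same priority, a.age_days < b.age_days, a.id < b.id.
priority groups: high:{5,7} low:{1,9} med:{2,3,6,10} urgent:{4,8}
Ordered by (a.id, b.id); first 4.

2 | 3 ; 5 | 7 ; 6 | 10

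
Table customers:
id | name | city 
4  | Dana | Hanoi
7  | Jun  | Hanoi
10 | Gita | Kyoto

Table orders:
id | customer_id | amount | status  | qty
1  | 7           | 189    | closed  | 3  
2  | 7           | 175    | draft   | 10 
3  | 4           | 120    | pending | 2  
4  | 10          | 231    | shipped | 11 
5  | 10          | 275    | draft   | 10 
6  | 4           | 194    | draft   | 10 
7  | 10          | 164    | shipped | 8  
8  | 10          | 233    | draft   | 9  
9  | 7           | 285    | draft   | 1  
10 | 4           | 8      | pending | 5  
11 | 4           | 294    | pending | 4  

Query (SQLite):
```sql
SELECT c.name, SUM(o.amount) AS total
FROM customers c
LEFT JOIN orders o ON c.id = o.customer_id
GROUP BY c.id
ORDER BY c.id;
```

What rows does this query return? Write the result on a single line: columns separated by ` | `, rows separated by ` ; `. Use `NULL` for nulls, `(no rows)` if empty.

LEFT JOIN keeps every customers row; unmatched ones get NULL for orders columns.
Group by customers.id and compute SUM(o.amount). SUM over an all-NULL group is NULL.
  4: ids {3, 6, 10, 11} → SUM(o.amount)=616
  7: ids {1, 2, 9} → SUM(o.amount)=649
  10: ids {4, 5, 7, 8} → SUM(o.amount)=903

Dana | 616 ; Jun | 649 ; Gita | 903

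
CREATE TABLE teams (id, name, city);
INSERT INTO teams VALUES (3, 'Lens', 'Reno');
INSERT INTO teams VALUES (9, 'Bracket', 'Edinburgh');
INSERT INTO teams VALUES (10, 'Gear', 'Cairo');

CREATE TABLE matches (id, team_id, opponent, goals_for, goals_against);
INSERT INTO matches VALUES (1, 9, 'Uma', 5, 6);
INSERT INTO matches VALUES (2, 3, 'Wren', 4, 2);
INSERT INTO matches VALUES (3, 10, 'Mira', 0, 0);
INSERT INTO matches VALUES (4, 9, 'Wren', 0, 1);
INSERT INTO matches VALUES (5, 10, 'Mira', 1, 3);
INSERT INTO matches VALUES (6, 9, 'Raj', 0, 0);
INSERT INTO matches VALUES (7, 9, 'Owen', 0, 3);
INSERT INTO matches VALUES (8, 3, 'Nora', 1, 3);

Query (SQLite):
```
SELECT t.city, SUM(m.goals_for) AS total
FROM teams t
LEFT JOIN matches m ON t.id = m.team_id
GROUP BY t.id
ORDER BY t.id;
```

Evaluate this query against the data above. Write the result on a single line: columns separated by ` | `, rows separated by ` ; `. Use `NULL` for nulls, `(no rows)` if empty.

LEFT JOIN keeps every teams row; unmatched ones get NULL for matches columns.
Group by teams.id and compute SUM(m.goals_for). SUM over an all-NULL group is NULL.
  3: ids {2, 8} → SUM(m.goals_for)=5
  9: ids {1, 4, 6, 7} → SUM(m.goals_for)=5
  10: ids {3, 5} → SUM(m.goals_for)=1

Reno | 5 ; Edinburgh | 5 ; Cairo | 1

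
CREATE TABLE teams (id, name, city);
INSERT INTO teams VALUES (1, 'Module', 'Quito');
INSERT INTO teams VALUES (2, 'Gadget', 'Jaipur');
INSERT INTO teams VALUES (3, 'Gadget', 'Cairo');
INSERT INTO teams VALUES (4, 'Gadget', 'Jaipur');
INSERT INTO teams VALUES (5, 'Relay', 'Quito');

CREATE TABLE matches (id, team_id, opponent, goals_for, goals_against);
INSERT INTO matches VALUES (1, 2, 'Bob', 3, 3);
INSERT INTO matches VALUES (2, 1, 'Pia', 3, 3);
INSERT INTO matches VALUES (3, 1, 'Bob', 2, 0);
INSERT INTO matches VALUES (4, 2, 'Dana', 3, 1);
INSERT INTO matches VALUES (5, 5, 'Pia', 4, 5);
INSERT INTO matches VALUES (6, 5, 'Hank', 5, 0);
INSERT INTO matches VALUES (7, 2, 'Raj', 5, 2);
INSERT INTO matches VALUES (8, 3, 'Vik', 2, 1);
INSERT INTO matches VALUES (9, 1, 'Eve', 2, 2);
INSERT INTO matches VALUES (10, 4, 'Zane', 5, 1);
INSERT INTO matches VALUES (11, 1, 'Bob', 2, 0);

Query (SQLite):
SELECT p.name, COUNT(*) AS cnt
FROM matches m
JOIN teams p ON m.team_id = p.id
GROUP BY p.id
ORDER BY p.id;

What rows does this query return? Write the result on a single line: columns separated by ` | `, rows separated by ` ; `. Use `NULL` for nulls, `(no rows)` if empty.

Module | 4 ; Gadget | 3 ; Gadget | 1 ; Gadget | 1 ; Relay | 2

Join each matches row to its teams via team_id.
Group joined rows by teams.id; compute COUNT(*) per group.
  1: ids {2, 3, 9, 11} → COUNT(*)=4
  2: ids {1, 4, 7} → COUNT(*)=3
  3: ids {8} → COUNT(*)=1
  4: ids {10} → COUNT(*)=1
  5: ids {5, 6} → COUNT(*)=2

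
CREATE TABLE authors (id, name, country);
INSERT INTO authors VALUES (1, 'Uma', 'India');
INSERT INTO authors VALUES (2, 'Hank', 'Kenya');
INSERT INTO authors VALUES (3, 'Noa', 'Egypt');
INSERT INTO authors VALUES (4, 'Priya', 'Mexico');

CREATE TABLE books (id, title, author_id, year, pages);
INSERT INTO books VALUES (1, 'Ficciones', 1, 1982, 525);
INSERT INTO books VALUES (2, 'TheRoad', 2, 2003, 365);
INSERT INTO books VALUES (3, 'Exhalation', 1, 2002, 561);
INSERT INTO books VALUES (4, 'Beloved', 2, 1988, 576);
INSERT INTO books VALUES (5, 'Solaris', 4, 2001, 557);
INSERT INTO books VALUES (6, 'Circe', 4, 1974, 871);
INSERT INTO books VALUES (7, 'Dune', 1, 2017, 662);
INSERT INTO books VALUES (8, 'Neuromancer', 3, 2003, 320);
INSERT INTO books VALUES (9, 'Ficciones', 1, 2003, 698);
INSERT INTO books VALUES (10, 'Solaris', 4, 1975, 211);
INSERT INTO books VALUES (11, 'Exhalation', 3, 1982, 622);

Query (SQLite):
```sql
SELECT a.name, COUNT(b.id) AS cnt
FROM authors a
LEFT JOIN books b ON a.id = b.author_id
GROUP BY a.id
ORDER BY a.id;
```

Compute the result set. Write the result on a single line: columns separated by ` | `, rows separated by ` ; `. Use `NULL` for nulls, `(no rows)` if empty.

LEFT JOIN keeps every authors row; unmatched ones get NULL for books columns.
Group by authors.id and compute COUNT(b.id). COUNT(col) of an all-NULL group is 0.
  1: ids {1, 3, 7, 9} → COUNT(b.id)=4
  2: ids {2, 4} → COUNT(b.id)=2
  3: ids {8, 11} → COUNT(b.id)=2
  4: ids {5, 6, 10} → COUNT(b.id)=3

Uma | 4 ; Hank | 2 ; Noa | 2 ; Priya | 3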